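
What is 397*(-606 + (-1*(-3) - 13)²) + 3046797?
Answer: 2845915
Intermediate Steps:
397*(-606 + (-1*(-3) - 13)²) + 3046797 = 397*(-606 + (3 - 13)²) + 3046797 = 397*(-606 + (-10)²) + 3046797 = 397*(-606 + 100) + 3046797 = 397*(-506) + 3046797 = -200882 + 3046797 = 2845915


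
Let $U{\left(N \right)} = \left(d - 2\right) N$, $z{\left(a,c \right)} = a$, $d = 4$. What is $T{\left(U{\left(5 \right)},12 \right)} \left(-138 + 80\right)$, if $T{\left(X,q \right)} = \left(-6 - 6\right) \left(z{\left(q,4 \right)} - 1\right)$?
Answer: $7656$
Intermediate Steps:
$U{\left(N \right)} = 2 N$ ($U{\left(N \right)} = \left(4 - 2\right) N = 2 N$)
$T{\left(X,q \right)} = 12 - 12 q$ ($T{\left(X,q \right)} = \left(-6 - 6\right) \left(q - 1\right) = - 12 \left(-1 + q\right) = 12 - 12 q$)
$T{\left(U{\left(5 \right)},12 \right)} \left(-138 + 80\right) = \left(12 - 144\right) \left(-138 + 80\right) = \left(12 - 144\right) \left(-58\right) = \left(-132\right) \left(-58\right) = 7656$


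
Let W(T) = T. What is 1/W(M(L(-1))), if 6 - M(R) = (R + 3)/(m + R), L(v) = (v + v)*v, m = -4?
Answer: 2/17 ≈ 0.11765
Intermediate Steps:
L(v) = 2*v² (L(v) = (2*v)*v = 2*v²)
M(R) = 6 - (3 + R)/(-4 + R) (M(R) = 6 - (R + 3)/(-4 + R) = 6 - (3 + R)/(-4 + R))
1/W(M(L(-1))) = 1/((-27 + 5*(2*(-1)²))/(-4 + 2*(-1)²)) = 1/((-27 + 5*(2*1))/(-4 + 2*1)) = 1/((-27 + 5*2)/(-4 + 2)) = 1/((-27 + 10)/(-2)) = 1/(-½*(-17)) = 1/(17/2) = 2/17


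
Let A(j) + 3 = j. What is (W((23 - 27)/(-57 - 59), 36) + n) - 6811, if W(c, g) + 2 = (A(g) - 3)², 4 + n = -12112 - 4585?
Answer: -22614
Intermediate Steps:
n = -16701 (n = -4 + (-12112 - 4585) = -4 - 16697 = -16701)
A(j) = -3 + j
W(c, g) = -2 + (-6 + g)² (W(c, g) = -2 + ((-3 + g) - 3)² = -2 + (-6 + g)²)
(W((23 - 27)/(-57 - 59), 36) + n) - 6811 = ((-2 + (-6 + 36)²) - 16701) - 6811 = ((-2 + 30²) - 16701) - 6811 = ((-2 + 900) - 16701) - 6811 = (898 - 16701) - 6811 = -15803 - 6811 = -22614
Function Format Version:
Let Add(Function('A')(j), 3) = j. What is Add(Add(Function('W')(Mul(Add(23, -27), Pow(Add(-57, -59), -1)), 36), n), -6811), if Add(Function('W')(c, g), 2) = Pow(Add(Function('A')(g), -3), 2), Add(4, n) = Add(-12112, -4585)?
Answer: -22614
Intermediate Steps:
n = -16701 (n = Add(-4, Add(-12112, -4585)) = Add(-4, -16697) = -16701)
Function('A')(j) = Add(-3, j)
Function('W')(c, g) = Add(-2, Pow(Add(-6, g), 2)) (Function('W')(c, g) = Add(-2, Pow(Add(Add(-3, g), -3), 2)) = Add(-2, Pow(Add(-6, g), 2)))
Add(Add(Function('W')(Mul(Add(23, -27), Pow(Add(-57, -59), -1)), 36), n), -6811) = Add(Add(Add(-2, Pow(Add(-6, 36), 2)), -16701), -6811) = Add(Add(Add(-2, Pow(30, 2)), -16701), -6811) = Add(Add(Add(-2, 900), -16701), -6811) = Add(Add(898, -16701), -6811) = Add(-15803, -6811) = -22614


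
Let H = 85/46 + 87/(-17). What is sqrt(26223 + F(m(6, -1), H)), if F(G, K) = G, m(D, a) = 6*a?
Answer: 3*sqrt(2913) ≈ 161.92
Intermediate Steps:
H = -2557/782 (H = 85*(1/46) + 87*(-1/17) = 85/46 - 87/17 = -2557/782 ≈ -3.2698)
sqrt(26223 + F(m(6, -1), H)) = sqrt(26223 + 6*(-1)) = sqrt(26223 - 6) = sqrt(26217) = 3*sqrt(2913)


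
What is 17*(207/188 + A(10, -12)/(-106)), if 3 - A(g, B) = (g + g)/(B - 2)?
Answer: 1256011/69748 ≈ 18.008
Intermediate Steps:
A(g, B) = 3 - 2*g/(-2 + B) (A(g, B) = 3 - (g + g)/(B - 2) = 3 - 2*g/(-2 + B))
17*(207/188 + A(10, -12)/(-106)) = 17*(207/188 + ((-6 - 2*10 + 3*(-12))/(-2 - 12))/(-106)) = 17*(207*(1/188) + ((-6 - 20 - 36)/(-14))*(-1/106)) = 17*(207/188 - 1/14*(-62)*(-1/106)) = 17*(207/188 + (31/7)*(-1/106)) = 17*(207/188 - 31/742) = 17*(73883/69748) = 1256011/69748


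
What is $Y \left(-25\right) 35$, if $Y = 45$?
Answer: $-39375$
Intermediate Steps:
$Y \left(-25\right) 35 = 45 \left(-25\right) 35 = \left(-1125\right) 35 = -39375$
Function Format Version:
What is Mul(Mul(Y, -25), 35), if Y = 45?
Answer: -39375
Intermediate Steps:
Mul(Mul(Y, -25), 35) = Mul(Mul(45, -25), 35) = Mul(-1125, 35) = -39375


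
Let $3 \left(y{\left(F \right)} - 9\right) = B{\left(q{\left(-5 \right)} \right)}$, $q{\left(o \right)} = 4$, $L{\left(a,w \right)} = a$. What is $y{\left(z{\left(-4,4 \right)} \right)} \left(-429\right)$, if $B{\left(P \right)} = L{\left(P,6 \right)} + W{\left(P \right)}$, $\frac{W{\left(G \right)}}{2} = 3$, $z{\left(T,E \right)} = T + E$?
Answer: $-5291$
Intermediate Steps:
$z{\left(T,E \right)} = E + T$
$W{\left(G \right)} = 6$ ($W{\left(G \right)} = 2 \cdot 3 = 6$)
$B{\left(P \right)} = 6 + P$ ($B{\left(P \right)} = P + 6 = 6 + P$)
$y{\left(F \right)} = \frac{37}{3}$ ($y{\left(F \right)} = 9 + \frac{6 + 4}{3} = 9 + \frac{1}{3} \cdot 10 = 9 + \frac{10}{3} = \frac{37}{3}$)
$y{\left(z{\left(-4,4 \right)} \right)} \left(-429\right) = \frac{37}{3} \left(-429\right) = -5291$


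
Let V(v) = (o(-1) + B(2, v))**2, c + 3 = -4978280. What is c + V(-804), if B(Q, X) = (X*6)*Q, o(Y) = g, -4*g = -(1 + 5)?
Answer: 352306717/4 ≈ 8.8077e+7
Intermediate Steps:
c = -4978283 (c = -3 - 4978280 = -4978283)
g = 3/2 (g = -(-1)*(1 + 5)/4 = -(-1)*6/4 = -1/4*(-6) = 3/2 ≈ 1.5000)
o(Y) = 3/2
B(Q, X) = 6*Q*X (B(Q, X) = (6*X)*Q = 6*Q*X)
V(v) = (3/2 + 12*v)**2 (V(v) = (3/2 + 6*2*v)**2 = (3/2 + 12*v)**2)
c + V(-804) = -4978283 + 9*(1 + 8*(-804))**2/4 = -4978283 + 9*(1 - 6432)**2/4 = -4978283 + (9/4)*(-6431)**2 = -4978283 + (9/4)*41357761 = -4978283 + 372219849/4 = 352306717/4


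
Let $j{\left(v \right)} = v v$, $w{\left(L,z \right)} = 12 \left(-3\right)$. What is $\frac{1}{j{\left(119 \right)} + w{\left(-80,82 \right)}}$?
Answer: $\frac{1}{14125} \approx 7.0796 \cdot 10^{-5}$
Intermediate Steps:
$w{\left(L,z \right)} = -36$
$j{\left(v \right)} = v^{2}$
$\frac{1}{j{\left(119 \right)} + w{\left(-80,82 \right)}} = \frac{1}{119^{2} - 36} = \frac{1}{14161 - 36} = \frac{1}{14125}$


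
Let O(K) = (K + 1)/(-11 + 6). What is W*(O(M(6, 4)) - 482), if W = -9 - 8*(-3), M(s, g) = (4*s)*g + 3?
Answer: -7530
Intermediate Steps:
M(s, g) = 3 + 4*g*s (M(s, g) = 4*g*s + 3 = 3 + 4*g*s)
W = 15 (W = -9 + 24 = 15)
O(K) = -1/5 - K/5 (O(K) = (1 + K)/(-5) = (1 + K)*(-1/5) = -1/5 - K/5)
W*(O(M(6, 4)) - 482) = 15*((-1/5 - (3 + 4*4*6)/5) - 482) = 15*((-1/5 - (3 + 96)/5) - 482) = 15*((-1/5 - 1/5*99) - 482) = 15*((-1/5 - 99/5) - 482) = 15*(-20 - 482) = 15*(-502) = -7530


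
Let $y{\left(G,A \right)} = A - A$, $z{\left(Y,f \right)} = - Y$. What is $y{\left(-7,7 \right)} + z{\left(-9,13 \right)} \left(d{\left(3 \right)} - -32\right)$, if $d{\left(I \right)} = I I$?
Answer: $369$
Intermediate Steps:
$y{\left(G,A \right)} = 0$
$d{\left(I \right)} = I^{2}$
$y{\left(-7,7 \right)} + z{\left(-9,13 \right)} \left(d{\left(3 \right)} - -32\right) = 0 + \left(-1\right) \left(-9\right) \left(3^{2} - -32\right) = 0 + 9 \left(9 + 32\right) = 0 + 9 \cdot 41 = 0 + 369 = 369$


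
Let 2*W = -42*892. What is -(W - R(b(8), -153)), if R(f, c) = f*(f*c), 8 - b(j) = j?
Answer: 18732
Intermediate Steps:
b(j) = 8 - j
R(f, c) = c*f**2 (R(f, c) = f*(c*f) = c*f**2)
W = -18732 (W = (-42*892)/2 = (1/2)*(-37464) = -18732)
-(W - R(b(8), -153)) = -(-18732 - (-153)*(8 - 1*8)**2) = -(-18732 - (-153)*(8 - 8)**2) = -(-18732 - (-153)*0**2) = -(-18732 - (-153)*0) = -(-18732 - 1*0) = -(-18732 + 0) = -1*(-18732) = 18732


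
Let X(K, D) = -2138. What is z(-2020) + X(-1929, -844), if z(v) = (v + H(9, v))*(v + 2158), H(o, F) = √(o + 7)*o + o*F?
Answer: -2784770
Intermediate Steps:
H(o, F) = F*o + o*√(7 + o) (H(o, F) = √(7 + o)*o + F*o = o*√(7 + o) + F*o = F*o + o*√(7 + o))
z(v) = (36 + 10*v)*(2158 + v) (z(v) = (v + 9*(v + √(7 + 9)))*(v + 2158) = (v + 9*(v + √16))*(2158 + v) = (v + 9*(v + 4))*(2158 + v) = (v + 9*(4 + v))*(2158 + v) = (v + (36 + 9*v))*(2158 + v) = (36 + 10*v)*(2158 + v))
z(-2020) + X(-1929, -844) = (77688 + 10*(-2020)² + 21616*(-2020)) - 2138 = (77688 + 10*4080400 - 43664320) - 2138 = (77688 + 40804000 - 43664320) - 2138 = -2782632 - 2138 = -2784770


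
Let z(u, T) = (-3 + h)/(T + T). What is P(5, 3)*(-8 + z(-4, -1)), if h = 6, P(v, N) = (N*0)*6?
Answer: 0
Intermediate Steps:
P(v, N) = 0 (P(v, N) = 0*6 = 0)
z(u, T) = 3/(2*T) (z(u, T) = (-3 + 6)/(T + T) = 3/((2*T)) = 3*(1/(2*T)) = 3/(2*T))
P(5, 3)*(-8 + z(-4, -1)) = 0*(-8 + (3/2)/(-1)) = 0*(-8 + (3/2)*(-1)) = 0*(-8 - 3/2) = 0*(-19/2) = 0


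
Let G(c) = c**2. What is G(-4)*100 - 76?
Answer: 1524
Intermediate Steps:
G(-4)*100 - 76 = (-4)**2*100 - 76 = 16*100 - 76 = 1600 - 76 = 1524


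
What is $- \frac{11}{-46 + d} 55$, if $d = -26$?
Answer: $\frac{605}{72} \approx 8.4028$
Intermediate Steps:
$- \frac{11}{-46 + d} 55 = - \frac{11}{-46 - 26} \cdot 55 = - \frac{11}{-72} \cdot 55 = \left(-11\right) \left(- \frac{1}{72}\right) 55 = \frac{11}{72} \cdot 55 = \frac{605}{72}$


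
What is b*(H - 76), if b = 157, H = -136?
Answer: -33284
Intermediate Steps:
b*(H - 76) = 157*(-136 - 76) = 157*(-212) = -33284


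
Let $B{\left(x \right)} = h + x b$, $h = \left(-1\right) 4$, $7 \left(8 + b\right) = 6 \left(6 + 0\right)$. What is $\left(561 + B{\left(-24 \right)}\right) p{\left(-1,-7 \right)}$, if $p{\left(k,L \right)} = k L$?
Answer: $4379$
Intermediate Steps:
$b = - \frac{20}{7}$ ($b = -8 + \frac{6 \left(6 + 0\right)}{7} = -8 + \frac{6 \cdot 6}{7} = -8 + \frac{1}{7} \cdot 36 = -8 + \frac{36}{7} = - \frac{20}{7} \approx -2.8571$)
$h = -4$
$B{\left(x \right)} = -4 - \frac{20 x}{7}$ ($B{\left(x \right)} = -4 + x \left(- \frac{20}{7}\right) = -4 - \frac{20 x}{7}$)
$p{\left(k,L \right)} = L k$
$\left(561 + B{\left(-24 \right)}\right) p{\left(-1,-7 \right)} = \left(561 - - \frac{452}{7}\right) \left(\left(-7\right) \left(-1\right)\right) = \left(561 + \left(-4 + \frac{480}{7}\right)\right) 7 = \left(561 + \frac{452}{7}\right) 7 = \frac{4379}{7} \cdot 7 = 4379$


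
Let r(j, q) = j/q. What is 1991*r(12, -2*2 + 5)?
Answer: 23892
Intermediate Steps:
1991*r(12, -2*2 + 5) = 1991*(12/(-2*2 + 5)) = 1991*(12/(-4 + 5)) = 1991*(12/1) = 1991*(12*1) = 1991*12 = 23892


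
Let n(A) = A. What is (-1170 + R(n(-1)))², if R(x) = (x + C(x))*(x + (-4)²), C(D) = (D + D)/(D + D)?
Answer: 1368900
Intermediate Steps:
C(D) = 1 (C(D) = (2*D)/((2*D)) = (2*D)*(1/(2*D)) = 1)
R(x) = (1 + x)*(16 + x) (R(x) = (x + 1)*(x + (-4)²) = (1 + x)*(x + 16) = (1 + x)*(16 + x))
(-1170 + R(n(-1)))² = (-1170 + (16 + (-1)² + 17*(-1)))² = (-1170 + (16 + 1 - 17))² = (-1170 + 0)² = (-1170)² = 1368900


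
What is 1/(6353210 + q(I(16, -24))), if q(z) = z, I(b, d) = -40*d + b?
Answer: 1/6354186 ≈ 1.5738e-7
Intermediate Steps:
I(b, d) = b - 40*d
1/(6353210 + q(I(16, -24))) = 1/(6353210 + (16 - 40*(-24))) = 1/(6353210 + (16 + 960)) = 1/(6353210 + 976) = 1/6354186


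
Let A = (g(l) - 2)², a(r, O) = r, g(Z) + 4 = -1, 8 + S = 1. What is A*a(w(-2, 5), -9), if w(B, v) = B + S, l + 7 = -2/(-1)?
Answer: -441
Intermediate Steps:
S = -7 (S = -8 + 1 = -7)
l = -5 (l = -7 - 2/(-1) = -7 - 2*(-1) = -7 + 2 = -5)
g(Z) = -5 (g(Z) = -4 - 1 = -5)
w(B, v) = -7 + B (w(B, v) = B - 7 = -7 + B)
A = 49 (A = (-5 - 2)² = (-7)² = 49)
A*a(w(-2, 5), -9) = 49*(-7 - 2) = 49*(-9) = -441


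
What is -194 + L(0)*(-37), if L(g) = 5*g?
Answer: -194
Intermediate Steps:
-194 + L(0)*(-37) = -194 + (5*0)*(-37) = -194 + 0*(-37) = -194 + 0 = -194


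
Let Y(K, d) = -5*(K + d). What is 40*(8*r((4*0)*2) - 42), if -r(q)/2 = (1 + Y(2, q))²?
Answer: -53520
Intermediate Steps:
Y(K, d) = -5*K - 5*d
r(q) = -2*(-9 - 5*q)² (r(q) = -2*(1 + (-5*2 - 5*q))² = -2*(1 + (-10 - 5*q))² = -2*(-9 - 5*q)²)
40*(8*r((4*0)*2) - 42) = 40*(8*(-2*(9 + 5*((4*0)*2))²) - 42) = 40*(8*(-2*(9 + 5*(0*2))²) - 42) = 40*(8*(-2*(9 + 5*0)²) - 42) = 40*(8*(-2*(9 + 0)²) - 42) = 40*(8*(-2*9²) - 42) = 40*(8*(-2*81) - 42) = 40*(8*(-162) - 42) = 40*(-1296 - 42) = 40*(-1338) = -53520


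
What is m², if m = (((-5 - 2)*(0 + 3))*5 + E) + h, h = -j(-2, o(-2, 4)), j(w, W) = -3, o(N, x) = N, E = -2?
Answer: 10816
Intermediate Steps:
h = 3 (h = -1*(-3) = 3)
m = -104 (m = (((-5 - 2)*(0 + 3))*5 - 2) + 3 = (-7*3*5 - 2) + 3 = (-21*5 - 2) + 3 = (-105 - 2) + 3 = -107 + 3 = -104)
m² = (-104)² = 10816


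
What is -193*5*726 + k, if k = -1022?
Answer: -701612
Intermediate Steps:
-193*5*726 + k = -193*5*726 - 1022 = -965*726 - 1022 = -700590 - 1022 = -701612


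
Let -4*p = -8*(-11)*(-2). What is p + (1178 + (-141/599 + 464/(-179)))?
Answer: 130720887/107221 ≈ 1219.2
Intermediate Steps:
p = 44 (p = -(-8*(-11))*(-2)/4 = -22*(-2) = -¼*(-176) = 44)
p + (1178 + (-141/599 + 464/(-179))) = 44 + (1178 + (-141/599 + 464/(-179))) = 44 + (1178 + (-141*1/599 + 464*(-1/179))) = 44 + (1178 + (-141/599 - 464/179)) = 44 + (1178 - 303175/107221) = 44 + 126003163/107221 = 130720887/107221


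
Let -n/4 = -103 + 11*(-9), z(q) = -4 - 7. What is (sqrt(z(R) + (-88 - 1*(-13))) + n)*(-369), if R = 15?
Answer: -298152 - 369*I*sqrt(86) ≈ -2.9815e+5 - 3422.0*I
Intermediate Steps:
z(q) = -11
n = 808 (n = -4*(-103 + 11*(-9)) = -4*(-103 - 99) = -4*(-202) = 808)
(sqrt(z(R) + (-88 - 1*(-13))) + n)*(-369) = (sqrt(-11 + (-88 - 1*(-13))) + 808)*(-369) = (sqrt(-11 + (-88 + 13)) + 808)*(-369) = (sqrt(-11 - 75) + 808)*(-369) = (sqrt(-86) + 808)*(-369) = (I*sqrt(86) + 808)*(-369) = (808 + I*sqrt(86))*(-369) = -298152 - 369*I*sqrt(86)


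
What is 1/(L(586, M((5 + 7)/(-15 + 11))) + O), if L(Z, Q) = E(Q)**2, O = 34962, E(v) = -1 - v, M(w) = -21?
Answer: 1/35362 ≈ 2.8279e-5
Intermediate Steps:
L(Z, Q) = (-1 - Q)**2
1/(L(586, M((5 + 7)/(-15 + 11))) + O) = 1/((1 - 21)**2 + 34962) = 1/((-20)**2 + 34962) = 1/(400 + 34962) = 1/35362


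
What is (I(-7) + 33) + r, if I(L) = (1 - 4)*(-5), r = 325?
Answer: 373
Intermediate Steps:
I(L) = 15 (I(L) = -3*(-5) = 15)
(I(-7) + 33) + r = (15 + 33) + 325 = 48 + 325 = 373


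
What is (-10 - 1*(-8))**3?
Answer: -8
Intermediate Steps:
(-10 - 1*(-8))**3 = (-10 + 8)**3 = (-2)**3 = -8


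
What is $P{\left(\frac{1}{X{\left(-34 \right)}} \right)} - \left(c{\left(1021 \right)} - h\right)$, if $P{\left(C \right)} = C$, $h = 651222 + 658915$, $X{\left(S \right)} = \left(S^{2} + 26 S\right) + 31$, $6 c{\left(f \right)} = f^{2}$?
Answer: $\frac{229552161}{202} \approx 1.1364 \cdot 10^{6}$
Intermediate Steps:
$c{\left(f \right)} = \frac{f^{2}}{6}$
$X{\left(S \right)} = 31 + S^{2} + 26 S$
$h = 1310137$
$P{\left(\frac{1}{X{\left(-34 \right)}} \right)} - \left(c{\left(1021 \right)} - h\right) = \frac{1}{31 + \left(-34\right)^{2} + 26 \left(-34\right)} - \left(\frac{1021^{2}}{6} - 1310137\right) = \frac{1}{31 + 1156 - 884} - \left(\frac{1}{6} \cdot 1042441 - 1310137\right) = \frac{1}{303} - \left(\frac{1042441}{6} - 1310137\right) = \frac{1}{303} - - \frac{6818381}{6} = \frac{1}{303} + \frac{6818381}{6} = \frac{229552161}{202}$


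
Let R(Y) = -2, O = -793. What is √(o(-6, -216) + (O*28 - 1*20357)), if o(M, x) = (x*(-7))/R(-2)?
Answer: 3*I*√4813 ≈ 208.13*I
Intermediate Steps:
o(M, x) = 7*x/2 (o(M, x) = (x*(-7))/(-2) = -7*x*(-½) = 7*x/2)
√(o(-6, -216) + (O*28 - 1*20357)) = √((7/2)*(-216) + (-793*28 - 1*20357)) = √(-756 + (-22204 - 20357)) = √(-756 - 42561) = √(-43317) = 3*I*√4813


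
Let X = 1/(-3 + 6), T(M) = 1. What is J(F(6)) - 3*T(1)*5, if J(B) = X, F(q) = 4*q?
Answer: -44/3 ≈ -14.667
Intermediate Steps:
X = 1/3 ≈ 0.33333
J(B) = 1/3
J(F(6)) - 3*T(1)*5 = 1/3 - 3*1*5 = 1/3 - 3*5 = 1/3 - 15 = -44/3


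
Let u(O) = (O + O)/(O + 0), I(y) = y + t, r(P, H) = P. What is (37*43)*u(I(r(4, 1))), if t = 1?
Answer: 3182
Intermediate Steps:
I(y) = 1 + y (I(y) = y + 1 = 1 + y)
u(O) = 2 (u(O) = (2*O)/O = 2)
(37*43)*u(I(r(4, 1))) = (37*43)*2 = 1591*2 = 3182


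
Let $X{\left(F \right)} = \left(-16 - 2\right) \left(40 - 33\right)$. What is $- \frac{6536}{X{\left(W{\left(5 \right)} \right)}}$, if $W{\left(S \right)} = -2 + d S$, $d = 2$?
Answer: $\frac{3268}{63} \approx 51.873$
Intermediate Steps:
$W{\left(S \right)} = -2 + 2 S$
$X{\left(F \right)} = -126$ ($X{\left(F \right)} = \left(-18\right) 7 = -126$)
$- \frac{6536}{X{\left(W{\left(5 \right)} \right)}} = - \frac{6536}{-126} = \left(-6536\right) \left(- \frac{1}{126}\right) = \frac{3268}{63}$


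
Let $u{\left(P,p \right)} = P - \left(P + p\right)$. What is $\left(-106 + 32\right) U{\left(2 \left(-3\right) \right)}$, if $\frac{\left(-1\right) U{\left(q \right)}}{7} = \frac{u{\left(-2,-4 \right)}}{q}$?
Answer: $- \frac{1036}{3} \approx -345.33$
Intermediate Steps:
$u{\left(P,p \right)} = - p$ ($u{\left(P,p \right)} = P - \left(P + p\right) = - p$)
$U{\left(q \right)} = - \frac{28}{q}$ ($U{\left(q \right)} = - 7 \frac{\left(-1\right) \left(-4\right)}{q} = - 7 \frac{4}{q} = - \frac{28}{q}$)
$\left(-106 + 32\right) U{\left(2 \left(-3\right) \right)} = \left(-106 + 32\right) \left(- \frac{28}{2 \left(-3\right)}\right) = - 74 \left(- \frac{28}{-6}\right) = - 74 \left(\left(-28\right) \left(- \frac{1}{6}\right)\right) = \left(-74\right) \frac{14}{3} = - \frac{1036}{3}$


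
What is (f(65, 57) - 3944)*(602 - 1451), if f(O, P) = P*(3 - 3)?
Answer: 3348456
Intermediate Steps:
f(O, P) = 0 (f(O, P) = P*0 = 0)
(f(65, 57) - 3944)*(602 - 1451) = (0 - 3944)*(602 - 1451) = -3944*(-849) = 3348456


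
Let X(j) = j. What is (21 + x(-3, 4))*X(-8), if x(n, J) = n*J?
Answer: -72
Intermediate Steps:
x(n, J) = J*n
(21 + x(-3, 4))*X(-8) = (21 + 4*(-3))*(-8) = (21 - 12)*(-8) = 9*(-8) = -72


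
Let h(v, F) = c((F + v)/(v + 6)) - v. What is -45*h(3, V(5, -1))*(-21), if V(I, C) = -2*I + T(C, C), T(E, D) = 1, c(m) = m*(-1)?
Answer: -2205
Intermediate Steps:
c(m) = -m
V(I, C) = 1 - 2*I (V(I, C) = -2*I + 1 = 1 - 2*I)
h(v, F) = -v - (F + v)/(6 + v) (h(v, F) = -(F + v)/(v + 6) - v = -(F + v)/(6 + v) - v = -v - (F + v)/(6 + v))
-45*h(3, V(5, -1))*(-21) = -45*(-(1 - 2*5) - 1*3 - 1*3*(6 + 3))/(6 + 3)*(-21) = -45*(-(1 - 10) - 3 - 1*3*9)/9*(-21) = -5*(-1*(-9) - 3 - 27)*(-21) = -5*(9 - 3 - 27)*(-21) = -5*(-21)*(-21) = -45*(-7/3)*(-21) = 105*(-21) = -2205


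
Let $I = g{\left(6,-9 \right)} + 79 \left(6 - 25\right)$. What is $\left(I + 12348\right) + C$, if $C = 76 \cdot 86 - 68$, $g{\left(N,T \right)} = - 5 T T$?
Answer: $16910$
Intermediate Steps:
$g{\left(N,T \right)} = - 5 T^{2}$
$I = -1906$ ($I = - 5 \left(-9\right)^{2} + 79 \left(6 - 25\right) = \left(-5\right) 81 + 79 \left(-19\right) = -405 - 1501 = -1906$)
$C = 6468$ ($C = 6536 - 68 = 6468$)
$\left(I + 12348\right) + C = \left(-1906 + 12348\right) + 6468 = 10442 + 6468 = 16910$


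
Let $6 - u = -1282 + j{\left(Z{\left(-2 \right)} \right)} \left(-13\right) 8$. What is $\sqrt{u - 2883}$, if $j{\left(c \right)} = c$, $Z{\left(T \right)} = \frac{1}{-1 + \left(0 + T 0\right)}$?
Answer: $i \sqrt{1699} \approx 41.219 i$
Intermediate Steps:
$Z{\left(T \right)} = -1$ ($Z{\left(T \right)} = \frac{1}{-1 + \left(0 + 0\right)} = \frac{1}{-1 + 0} = \frac{1}{-1} = -1$)
$u = 1184$ ($u = 6 - \left(-1282 + \left(-1\right) \left(-13\right) 8\right) = 6 - \left(-1282 + 13 \cdot 8\right) = 6 - \left(-1282 + 104\right) = 6 - -1178 = 6 + 1178 = 1184$)
$\sqrt{u - 2883} = \sqrt{1184 - 2883} = \sqrt{-1699} = i \sqrt{1699}$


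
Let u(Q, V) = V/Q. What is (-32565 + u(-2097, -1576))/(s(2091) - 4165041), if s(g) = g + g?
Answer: 68287229/8725321323 ≈ 0.0078263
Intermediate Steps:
s(g) = 2*g
(-32565 + u(-2097, -1576))/(s(2091) - 4165041) = (-32565 - 1576/(-2097))/(2*2091 - 4165041) = (-32565 - 1576*(-1/2097))/(4182 - 4165041) = (-32565 + 1576/2097)/(-4160859) = -68287229/2097*(-1/4160859) = 68287229/8725321323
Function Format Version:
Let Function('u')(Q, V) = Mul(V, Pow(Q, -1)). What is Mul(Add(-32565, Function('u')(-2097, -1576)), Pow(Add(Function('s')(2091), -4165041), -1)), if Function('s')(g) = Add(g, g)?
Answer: Rational(68287229, 8725321323) ≈ 0.0078263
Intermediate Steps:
Function('s')(g) = Mul(2, g)
Mul(Add(-32565, Function('u')(-2097, -1576)), Pow(Add(Function('s')(2091), -4165041), -1)) = Mul(Add(-32565, Mul(-1576, Pow(-2097, -1))), Pow(Add(Mul(2, 2091), -4165041), -1)) = Mul(Add(-32565, Mul(-1576, Rational(-1, 2097))), Pow(Add(4182, -4165041), -1)) = Mul(Add(-32565, Rational(1576, 2097)), Pow(-4160859, -1)) = Mul(Rational(-68287229, 2097), Rational(-1, 4160859)) = Rational(68287229, 8725321323)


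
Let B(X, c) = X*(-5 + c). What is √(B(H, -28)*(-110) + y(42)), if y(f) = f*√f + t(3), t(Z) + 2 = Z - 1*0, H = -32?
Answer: √(-116159 + 42*√42) ≈ 340.42*I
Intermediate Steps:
t(Z) = -2 + Z (t(Z) = -2 + (Z - 1*0) = -2 + (Z + 0) = -2 + Z)
y(f) = 1 + f^(3/2) (y(f) = f*√f + (-2 + 3) = f^(3/2) + 1 = 1 + f^(3/2))
√(B(H, -28)*(-110) + y(42)) = √(-32*(-5 - 28)*(-110) + (1 + 42^(3/2))) = √(-32*(-33)*(-110) + (1 + 42*√42)) = √(1056*(-110) + (1 + 42*√42)) = √(-116160 + (1 + 42*√42)) = √(-116159 + 42*√42)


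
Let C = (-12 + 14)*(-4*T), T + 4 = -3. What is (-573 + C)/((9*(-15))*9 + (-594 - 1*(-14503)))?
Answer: -47/1154 ≈ -0.040728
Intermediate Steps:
T = -7 (T = -4 - 3 = -7)
C = 56 (C = (-12 + 14)*(-4*(-7)) = 2*28 = 56)
(-573 + C)/((9*(-15))*9 + (-594 - 1*(-14503))) = (-573 + 56)/((9*(-15))*9 + (-594 - 1*(-14503))) = -517/(-135*9 + (-594 + 14503)) = -517/(-1215 + 13909) = -517/12694 = -517*1/12694 = -47/1154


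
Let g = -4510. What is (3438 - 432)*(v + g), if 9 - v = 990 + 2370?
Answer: -23630166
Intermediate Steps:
v = -3351 (v = 9 - (990 + 2370) = 9 - 1*3360 = 9 - 3360 = -3351)
(3438 - 432)*(v + g) = (3438 - 432)*(-3351 - 4510) = 3006*(-7861) = -23630166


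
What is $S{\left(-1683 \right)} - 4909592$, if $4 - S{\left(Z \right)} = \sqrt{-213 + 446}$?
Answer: $-4909588 - \sqrt{233} \approx -4.9096 \cdot 10^{6}$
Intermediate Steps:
$S{\left(Z \right)} = 4 - \sqrt{233}$ ($S{\left(Z \right)} = 4 - \sqrt{-213 + 446} = 4 - \sqrt{233}$)
$S{\left(-1683 \right)} - 4909592 = \left(4 - \sqrt{233}\right) - 4909592 = -4909588 - \sqrt{233}$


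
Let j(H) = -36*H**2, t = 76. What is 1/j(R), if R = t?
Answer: -1/207936 ≈ -4.8092e-6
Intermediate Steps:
R = 76
1/j(R) = 1/(-36*76**2) = 1/(-36*5776) = 1/(-207936) = -1/207936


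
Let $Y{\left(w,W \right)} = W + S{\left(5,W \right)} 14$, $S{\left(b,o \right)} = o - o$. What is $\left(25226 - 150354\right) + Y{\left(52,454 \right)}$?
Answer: $-124674$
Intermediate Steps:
$S{\left(b,o \right)} = 0$
$Y{\left(w,W \right)} = W$ ($Y{\left(w,W \right)} = W + 0 \cdot 14 = W + 0 = W$)
$\left(25226 - 150354\right) + Y{\left(52,454 \right)} = \left(25226 - 150354\right) + 454 = -125128 + 454 = -124674$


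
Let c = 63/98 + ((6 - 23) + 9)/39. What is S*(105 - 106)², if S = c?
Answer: 239/546 ≈ 0.43773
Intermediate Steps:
c = 239/546 (c = 63*(1/98) + (-17 + 9)*(1/39) = 9/14 - 8*1/39 = 9/14 - 8/39 = 239/546 ≈ 0.43773)
S = 239/546 ≈ 0.43773
S*(105 - 106)² = 239*(105 - 106)²/546 = (239/546)*(-1)² = (239/546)*1 = 239/546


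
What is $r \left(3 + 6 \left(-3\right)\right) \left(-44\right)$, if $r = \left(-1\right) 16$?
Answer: $-10560$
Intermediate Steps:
$r = -16$
$r \left(3 + 6 \left(-3\right)\right) \left(-44\right) = - 16 \left(3 + 6 \left(-3\right)\right) \left(-44\right) = - 16 \left(3 - 18\right) \left(-44\right) = \left(-16\right) \left(-15\right) \left(-44\right) = 240 \left(-44\right) = -10560$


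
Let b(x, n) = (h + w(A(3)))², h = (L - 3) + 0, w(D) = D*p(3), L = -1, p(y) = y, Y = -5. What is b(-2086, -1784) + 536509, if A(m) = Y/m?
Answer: 536590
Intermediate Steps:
A(m) = -5/m
w(D) = 3*D (w(D) = D*3 = 3*D)
h = -4 (h = (-1 - 3) + 0 = -4 + 0 = -4)
b(x, n) = 81 (b(x, n) = (-4 + 3*(-5/3))² = (-4 - 5)² = (-9)² = 81)
b(-2086, -1784) + 536509 = 81 + 536509 = 536590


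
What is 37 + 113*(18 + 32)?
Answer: 5687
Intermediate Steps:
37 + 113*(18 + 32) = 37 + 113*50 = 37 + 5650 = 5687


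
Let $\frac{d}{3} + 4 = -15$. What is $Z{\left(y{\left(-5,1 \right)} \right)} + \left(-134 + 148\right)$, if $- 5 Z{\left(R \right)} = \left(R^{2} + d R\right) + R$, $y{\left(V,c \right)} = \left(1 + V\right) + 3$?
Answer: $\frac{13}{5} \approx 2.6$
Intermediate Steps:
$d = -57$ ($d = -12 + 3 \left(-15\right) = -12 - 45 = -57$)
$y{\left(V,c \right)} = 4 + V$
$Z{\left(R \right)} = - \frac{R^{2}}{5} + \frac{56 R}{5}$ ($Z{\left(R \right)} = - \frac{\left(R^{2} - 57 R\right) + R}{5} = - \frac{R^{2} - 56 R}{5} = - \frac{R^{2}}{5} + \frac{56 R}{5}$)
$Z{\left(y{\left(-5,1 \right)} \right)} + \left(-134 + 148\right) = \frac{\left(4 - 5\right) \left(56 - \left(4 - 5\right)\right)}{5} + \left(-134 + 148\right) = \frac{1}{5} \left(-1\right) \left(56 - -1\right) + 14 = \frac{1}{5} \left(-1\right) \left(56 + 1\right) + 14 = \frac{1}{5} \left(-1\right) 57 + 14 = - \frac{57}{5} + 14 = \frac{13}{5}$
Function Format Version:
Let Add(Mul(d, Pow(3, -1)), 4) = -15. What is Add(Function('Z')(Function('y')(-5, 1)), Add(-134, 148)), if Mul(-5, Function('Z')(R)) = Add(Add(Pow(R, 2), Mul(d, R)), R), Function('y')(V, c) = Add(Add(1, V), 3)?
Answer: Rational(13, 5) ≈ 2.6000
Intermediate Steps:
d = -57 (d = Add(-12, Mul(3, -15)) = Add(-12, -45) = -57)
Function('y')(V, c) = Add(4, V)
Function('Z')(R) = Add(Mul(Rational(-1, 5), Pow(R, 2)), Mul(Rational(56, 5), R)) (Function('Z')(R) = Mul(Rational(-1, 5), Add(Add(Pow(R, 2), Mul(-57, R)), R)) = Mul(Rational(-1, 5), Add(Pow(R, 2), Mul(-56, R))) = Add(Mul(Rational(-1, 5), Pow(R, 2)), Mul(Rational(56, 5), R)))
Add(Function('Z')(Function('y')(-5, 1)), Add(-134, 148)) = Add(Mul(Rational(1, 5), Add(4, -5), Add(56, Mul(-1, Add(4, -5)))), Add(-134, 148)) = Add(Mul(Rational(1, 5), -1, Add(56, Mul(-1, -1))), 14) = Add(Mul(Rational(1, 5), -1, Add(56, 1)), 14) = Add(Mul(Rational(1, 5), -1, 57), 14) = Add(Rational(-57, 5), 14) = Rational(13, 5)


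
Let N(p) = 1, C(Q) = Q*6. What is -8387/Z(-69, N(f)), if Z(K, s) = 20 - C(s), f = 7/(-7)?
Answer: -8387/14 ≈ -599.07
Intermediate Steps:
C(Q) = 6*Q
f = -1 (f = 7*(-⅐) = -1)
Z(K, s) = 20 - 6*s
-8387/Z(-69, N(f)) = -8387/(20 - 6*1) = -8387/(20 - 6) = -8387/14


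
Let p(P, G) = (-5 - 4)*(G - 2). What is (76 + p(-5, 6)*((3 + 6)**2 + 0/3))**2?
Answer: 8065600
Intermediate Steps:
p(P, G) = 18 - 9*G (p(P, G) = -9*(-2 + G) = 18 - 9*G)
(76 + p(-5, 6)*((3 + 6)**2 + 0/3))**2 = (76 + (18 - 9*6)*((3 + 6)**2 + 0/3))**2 = (76 + (18 - 54)*(9**2 + 0*(1/3)))**2 = (76 - 36*(81 + 0))**2 = (76 - 36*81)**2 = (76 - 2916)**2 = (-2840)**2 = 8065600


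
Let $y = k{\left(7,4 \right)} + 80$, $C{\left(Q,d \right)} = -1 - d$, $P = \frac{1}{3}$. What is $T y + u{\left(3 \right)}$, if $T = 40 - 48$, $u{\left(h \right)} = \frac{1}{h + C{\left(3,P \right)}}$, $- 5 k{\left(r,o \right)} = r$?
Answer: $- \frac{3141}{5} \approx -628.2$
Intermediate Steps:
$k{\left(r,o \right)} = - \frac{r}{5}$
$P = \frac{1}{3} \approx 0.33333$
$u{\left(h \right)} = \frac{1}{- \frac{4}{3} + h}$ ($u{\left(h \right)} = \frac{1}{h - \frac{4}{3}} = \frac{1}{- \frac{4}{3} + h}$)
$y = \frac{393}{5}$ ($y = \left(- \frac{1}{5}\right) 7 + 80 = - \frac{7}{5} + 80 = \frac{393}{5} \approx 78.6$)
$T = -8$
$T y + u{\left(3 \right)} = \left(-8\right) \frac{393}{5} + \frac{3}{-4 + 3 \cdot 3} = - \frac{3144}{5} + \frac{3}{-4 + 9} = - \frac{3144}{5} + \frac{3}{5} = - \frac{3141}{5}$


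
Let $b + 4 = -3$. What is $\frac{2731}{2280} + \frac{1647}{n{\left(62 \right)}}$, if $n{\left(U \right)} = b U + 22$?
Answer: $- \frac{657497}{234840} \approx -2.7998$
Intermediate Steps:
$b = -7$ ($b = -4 - 3 = -7$)
$n{\left(U \right)} = 22 - 7 U$ ($n{\left(U \right)} = - 7 U + 22 = 22 - 7 U$)
$\frac{2731}{2280} + \frac{1647}{n{\left(62 \right)}} = \frac{2731}{2280} + \frac{1647}{22 - 434} = 2731 \cdot \frac{1}{2280} + \frac{1647}{22 - 434} = \frac{2731}{2280} + \frac{1647}{-412} = \frac{2731}{2280} + 1647 \left(- \frac{1}{412}\right) = \frac{2731}{2280} - \frac{1647}{412} = - \frac{657497}{234840}$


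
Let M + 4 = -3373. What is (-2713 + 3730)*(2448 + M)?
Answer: -944793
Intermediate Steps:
M = -3377 (M = -4 - 3373 = -3377)
(-2713 + 3730)*(2448 + M) = (-2713 + 3730)*(2448 - 3377) = 1017*(-929) = -944793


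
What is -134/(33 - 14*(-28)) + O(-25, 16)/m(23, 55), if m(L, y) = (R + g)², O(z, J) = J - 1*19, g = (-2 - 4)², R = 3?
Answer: -68363/215475 ≈ -0.31727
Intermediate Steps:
g = 36 (g = (-6)² = 36)
O(z, J) = -19 + J (O(z, J) = J - 19 = -19 + J)
m(L, y) = 1521 (m(L, y) = (3 + 36)² = 39² = 1521)
-134/(33 - 14*(-28)) + O(-25, 16)/m(23, 55) = -134/(33 - 14*(-28)) + (-19 + 16)/1521 = -134/(33 + 392) - 3*1/1521 = -134/425 - 1/507 = -68363/215475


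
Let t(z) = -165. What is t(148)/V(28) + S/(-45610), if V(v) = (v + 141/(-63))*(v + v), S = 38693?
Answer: -95020127/98700040 ≈ -0.96272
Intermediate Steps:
V(v) = 2*v*(-47/21 + v) (V(v) = (v + 141*(-1/63))*(2*v) = (v - 47/21)*(2*v) = (-47/21 + v)*(2*v) = 2*v*(-47/21 + v))
t(148)/V(28) + S/(-45610) = -165*3/(8*(-47 + 21*28)) + 38693/(-45610) = -165*3/(8*(-47 + 588)) + 38693*(-1/45610) = -165/((2/21)*28*541) - 38693/45610 = -165/4328/3 - 38693/45610 = -165*3/4328 - 38693/45610 = -495/4328 - 38693/45610 = -95020127/98700040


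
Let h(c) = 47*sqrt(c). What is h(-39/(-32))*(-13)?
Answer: -611*sqrt(78)/8 ≈ -674.53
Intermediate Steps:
h(-39/(-32))*(-13) = (47*sqrt(-39/(-32)))*(-13) = (47*sqrt(-39*(-1/32)))*(-13) = (47*sqrt(39/32))*(-13) = (47*(sqrt(78)/8))*(-13) = (47*sqrt(78)/8)*(-13) = -611*sqrt(78)/8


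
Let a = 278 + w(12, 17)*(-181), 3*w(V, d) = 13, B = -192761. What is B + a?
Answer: -579802/3 ≈ -1.9327e+5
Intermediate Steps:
w(V, d) = 13/3 (w(V, d) = (⅓)*13 = 13/3)
a = -1519/3 (a = 278 + (13/3)*(-181) = 278 - 2353/3 = -1519/3 ≈ -506.33)
B + a = -192761 - 1519/3 = -579802/3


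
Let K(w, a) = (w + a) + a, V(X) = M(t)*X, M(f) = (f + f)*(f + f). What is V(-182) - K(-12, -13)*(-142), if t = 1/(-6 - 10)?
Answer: -172763/32 ≈ -5398.8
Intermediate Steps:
t = -1/16 (t = 1/(-16) = -1/16 ≈ -0.062500)
M(f) = 4*f**2 (M(f) = (2*f)*(2*f) = 4*f**2)
V(X) = X/64 (V(X) = (4*(-1/16)**2)*X = (4*(1/256))*X = X/64)
K(w, a) = w + 2*a (K(w, a) = (a + w) + a = w + 2*a)
V(-182) - K(-12, -13)*(-142) = (1/64)*(-182) - (-12 + 2*(-13))*(-142) = -91/32 - (-12 - 26)*(-142) = -91/32 - (-38)*(-142) = -91/32 - 1*5396 = -91/32 - 5396 = -172763/32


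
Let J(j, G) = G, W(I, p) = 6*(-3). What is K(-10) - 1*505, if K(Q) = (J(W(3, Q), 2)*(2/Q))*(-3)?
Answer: -2519/5 ≈ -503.80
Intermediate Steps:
W(I, p) = -18
K(Q) = -12/Q (K(Q) = (2*(2/Q))*(-3) = (4/Q)*(-3) = -12/Q)
K(-10) - 1*505 = -12/(-10) - 1*505 = -12*(-⅒) - 505 = 6/5 - 505 = -2519/5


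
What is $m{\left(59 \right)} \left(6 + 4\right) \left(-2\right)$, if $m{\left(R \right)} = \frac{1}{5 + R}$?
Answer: $- \frac{5}{16} \approx -0.3125$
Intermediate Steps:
$m{\left(59 \right)} \left(6 + 4\right) \left(-2\right) = \frac{\left(6 + 4\right) \left(-2\right)}{5 + 59} = \frac{10 \left(-2\right)}{64} = \frac{1}{64} \left(-20\right) = - \frac{5}{16}$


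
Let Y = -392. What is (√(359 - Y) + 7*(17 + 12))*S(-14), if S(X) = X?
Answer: -2842 - 14*√751 ≈ -3225.7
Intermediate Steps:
(√(359 - Y) + 7*(17 + 12))*S(-14) = (√(359 - 1*(-392)) + 7*(17 + 12))*(-14) = (√(359 + 392) + 7*29)*(-14) = (√751 + 203)*(-14) = (203 + √751)*(-14) = -2842 - 14*√751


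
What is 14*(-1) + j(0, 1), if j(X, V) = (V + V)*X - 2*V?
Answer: -16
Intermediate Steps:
j(X, V) = -2*V + 2*V*X (j(X, V) = (2*V)*X - 2*V = 2*V*X - 2*V = -2*V + 2*V*X)
14*(-1) + j(0, 1) = 14*(-1) + 2*1*(-1 + 0) = -14 + 2*1*(-1) = -14 - 2 = -16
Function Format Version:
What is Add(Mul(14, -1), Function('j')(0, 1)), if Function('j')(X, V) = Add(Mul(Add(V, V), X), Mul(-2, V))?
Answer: -16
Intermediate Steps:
Function('j')(X, V) = Add(Mul(-2, V), Mul(2, V, X)) (Function('j')(X, V) = Add(Mul(Mul(2, V), X), Mul(-2, V)) = Add(Mul(2, V, X), Mul(-2, V)) = Add(Mul(-2, V), Mul(2, V, X)))
Add(Mul(14, -1), Function('j')(0, 1)) = Add(Mul(14, -1), Mul(2, 1, Add(-1, 0))) = Add(-14, Mul(2, 1, -1)) = Add(-14, -2) = -16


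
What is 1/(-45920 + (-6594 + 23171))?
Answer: -1/29343 ≈ -3.4080e-5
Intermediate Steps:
1/(-45920 + (-6594 + 23171)) = 1/(-45920 + 16577) = 1/(-29343) = -1/29343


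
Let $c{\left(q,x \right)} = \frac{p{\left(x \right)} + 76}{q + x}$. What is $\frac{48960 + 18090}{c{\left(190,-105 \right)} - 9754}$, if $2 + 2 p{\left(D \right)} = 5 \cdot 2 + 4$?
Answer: $- \frac{316625}{46056} \approx -6.8748$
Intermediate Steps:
$p{\left(D \right)} = 6$ ($p{\left(D \right)} = -1 + \frac{5 \cdot 2 + 4}{2} = -1 + \frac{10 + 4}{2} = -1 + \frac{1}{2} \cdot 14 = -1 + 7 = 6$)
$c{\left(q,x \right)} = \frac{82}{q + x}$ ($c{\left(q,x \right)} = \frac{6 + 76}{q + x} = \frac{82}{q + x}$)
$\frac{48960 + 18090}{c{\left(190,-105 \right)} - 9754} = \frac{48960 + 18090}{\frac{82}{190 - 105} - 9754} = \frac{67050}{\frac{82}{85} - 9754} = \frac{67050}{- \frac{829008}{85}} = 67050 \left(- \frac{85}{829008}\right) = - \frac{316625}{46056}$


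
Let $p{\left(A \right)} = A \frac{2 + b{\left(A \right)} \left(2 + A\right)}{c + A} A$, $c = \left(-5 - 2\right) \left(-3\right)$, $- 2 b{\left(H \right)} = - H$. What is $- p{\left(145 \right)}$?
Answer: $- \frac{448231975}{332} \approx -1.3501 \cdot 10^{6}$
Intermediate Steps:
$b{\left(H \right)} = \frac{H}{2}$ ($b{\left(H \right)} = - \frac{\left(-1\right) H}{2} = \frac{H}{2}$)
$c = 21$ ($c = \left(-7\right) \left(-3\right) = 21$)
$p{\left(A \right)} = \frac{A^{2} \left(2 + \frac{A \left(2 + A\right)}{2}\right)}{21 + A}$ ($p{\left(A \right)} = A \frac{2 + \frac{A}{2} \left(2 + A\right)}{21 + A} A = A \frac{2 + \frac{A \left(2 + A\right)}{2}}{21 + A} A = \frac{A \left(2 + \frac{A \left(2 + A\right)}{2}\right)}{21 + A} A = \frac{A^{2} \left(2 + \frac{A \left(2 + A\right)}{2}\right)}{21 + A}$)
$- p{\left(145 \right)} = - \frac{145^{2} \left(2 + 145 + \frac{145^{2}}{2}\right)}{21 + 145} = - \frac{21025 \left(2 + 145 + \frac{1}{2} \cdot 21025\right)}{166} = - \frac{21025 \left(2 + 145 + \frac{21025}{2}\right)}{166} = - \frac{21025 \cdot 21319}{166 \cdot 2} = \left(-1\right) \frac{448231975}{332} = - \frac{448231975}{332}$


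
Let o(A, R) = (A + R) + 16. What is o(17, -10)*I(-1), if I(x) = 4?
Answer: 92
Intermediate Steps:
o(A, R) = 16 + A + R
o(17, -10)*I(-1) = (16 + 17 - 10)*4 = 23*4 = 92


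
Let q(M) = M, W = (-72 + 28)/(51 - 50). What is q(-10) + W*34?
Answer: -1506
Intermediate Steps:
W = -44 (W = -44/1 = -44*1 = -44)
q(-10) + W*34 = -10 - 44*34 = -10 - 1496 = -1506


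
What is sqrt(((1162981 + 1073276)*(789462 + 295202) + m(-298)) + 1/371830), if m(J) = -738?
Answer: sqrt(928963371540855160030)/19570 ≈ 1.5574e+6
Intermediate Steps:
sqrt(((1162981 + 1073276)*(789462 + 295202) + m(-298)) + 1/371830) = sqrt(((1162981 + 1073276)*(789462 + 295202) - 738) + 1/371830) = sqrt((2236257*1084664 - 738) + 1/371830) = sqrt((2425587462648 - 738) + 1/371830) = sqrt(2425587461910 + 1/371830) = sqrt(901906185961995301/371830) = sqrt(928963371540855160030)/19570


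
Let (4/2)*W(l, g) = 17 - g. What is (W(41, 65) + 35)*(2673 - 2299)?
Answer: 4114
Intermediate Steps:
W(l, g) = 17/2 - g/2 (W(l, g) = (17 - g)/2 = 17/2 - g/2)
(W(41, 65) + 35)*(2673 - 2299) = ((17/2 - ½*65) + 35)*(2673 - 2299) = ((17/2 - 65/2) + 35)*374 = (-24 + 35)*374 = 11*374 = 4114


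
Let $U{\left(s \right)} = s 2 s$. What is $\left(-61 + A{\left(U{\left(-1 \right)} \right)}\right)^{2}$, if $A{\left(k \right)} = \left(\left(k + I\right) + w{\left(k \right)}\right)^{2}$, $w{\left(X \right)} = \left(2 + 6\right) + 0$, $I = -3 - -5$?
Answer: $6889$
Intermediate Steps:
$I = 2$ ($I = -3 + 5 = 2$)
$U{\left(s \right)} = 2 s^{2}$ ($U{\left(s \right)} = 2 s s = 2 s^{2}$)
$w{\left(X \right)} = 8$ ($w{\left(X \right)} = 8 + 0 = 8$)
$A{\left(k \right)} = \left(10 + k\right)^{2}$ ($A{\left(k \right)} = \left(\left(k + 2\right) + 8\right)^{2} = \left(\left(2 + k\right) + 8\right)^{2} = \left(10 + k\right)^{2}$)
$\left(-61 + A{\left(U{\left(-1 \right)} \right)}\right)^{2} = \left(-61 + \left(10 + 2 \left(-1\right)^{2}\right)^{2}\right)^{2} = \left(-61 + \left(10 + 2 \cdot 1\right)^{2}\right)^{2} = \left(-61 + \left(10 + 2\right)^{2}\right)^{2} = \left(-61 + 12^{2}\right)^{2} = \left(-61 + 144\right)^{2} = 83^{2} = 6889$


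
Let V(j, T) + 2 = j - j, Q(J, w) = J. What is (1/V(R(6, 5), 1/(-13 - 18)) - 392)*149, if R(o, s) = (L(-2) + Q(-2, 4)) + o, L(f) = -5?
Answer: -116965/2 ≈ -58483.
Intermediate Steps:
R(o, s) = -7 + o (R(o, s) = (-5 - 2) + o = -7 + o)
V(j, T) = -2 (V(j, T) = -2 + (j - j) = -2 + 0 = -2)
(1/V(R(6, 5), 1/(-13 - 18)) - 392)*149 = (1/(-2) - 392)*149 = (-1/2 - 392)*149 = -785/2*149 = -116965/2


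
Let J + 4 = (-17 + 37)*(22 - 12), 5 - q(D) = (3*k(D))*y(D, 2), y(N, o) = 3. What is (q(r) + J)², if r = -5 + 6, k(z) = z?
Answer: 36864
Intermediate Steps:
r = 1
q(D) = 5 - 9*D (q(D) = 5 - 3*D*3 = 5 - 9*D)
J = 196 (J = -4 + (-17 + 37)*(22 - 12) = -4 + 20*10 = -4 + 200 = 196)
(q(r) + J)² = ((5 - 9*1) + 196)² = ((5 - 9) + 196)² = (-4 + 196)² = 192² = 36864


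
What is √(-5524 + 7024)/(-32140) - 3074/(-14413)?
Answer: 106/497 - √15/3214 ≈ 0.21207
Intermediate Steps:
√(-5524 + 7024)/(-32140) - 3074/(-14413) = √1500*(-1/32140) - 3074*(-1/14413) = (10*√15)*(-1/32140) + 106/497 = -√15/3214 + 106/497 = 106/497 - √15/3214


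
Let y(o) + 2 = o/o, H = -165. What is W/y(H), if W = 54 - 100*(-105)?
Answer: -10554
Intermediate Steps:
y(o) = -1 (y(o) = -2 + o/o = -2 + 1 = -1)
W = 10554 (W = 54 + 10500 = 10554)
W/y(H) = 10554/(-1) = 10554*(-1) = -10554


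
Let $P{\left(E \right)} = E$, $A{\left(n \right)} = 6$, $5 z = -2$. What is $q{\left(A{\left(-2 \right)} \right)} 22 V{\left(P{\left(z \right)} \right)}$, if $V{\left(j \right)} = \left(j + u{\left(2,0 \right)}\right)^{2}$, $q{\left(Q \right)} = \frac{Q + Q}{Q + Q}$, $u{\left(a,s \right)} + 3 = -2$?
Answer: $\frac{16038}{25} \approx 641.52$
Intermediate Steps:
$z = - \frac{2}{5}$ ($z = \frac{1}{5} \left(-2\right) = - \frac{2}{5} \approx -0.4$)
$u{\left(a,s \right)} = -5$ ($u{\left(a,s \right)} = -3 - 2 = -5$)
$q{\left(Q \right)} = 1$ ($q{\left(Q \right)} = \frac{2 Q}{2 Q} = 2 Q \frac{1}{2 Q} = 1$)
$V{\left(j \right)} = \left(-5 + j\right)^{2}$ ($V{\left(j \right)} = \left(j - 5\right)^{2} = \left(-5 + j\right)^{2}$)
$q{\left(A{\left(-2 \right)} \right)} 22 V{\left(P{\left(z \right)} \right)} = 1 \cdot 22 \left(-5 - \frac{2}{5}\right)^{2} = 22 \left(- \frac{27}{5}\right)^{2} = 22 \cdot \frac{729}{25} = \frac{16038}{25}$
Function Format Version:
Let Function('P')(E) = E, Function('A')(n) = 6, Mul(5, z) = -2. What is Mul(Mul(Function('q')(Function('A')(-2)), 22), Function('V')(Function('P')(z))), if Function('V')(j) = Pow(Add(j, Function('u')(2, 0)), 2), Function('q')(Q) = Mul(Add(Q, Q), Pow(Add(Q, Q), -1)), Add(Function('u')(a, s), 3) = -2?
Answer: Rational(16038, 25) ≈ 641.52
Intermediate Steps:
z = Rational(-2, 5) (z = Mul(Rational(1, 5), -2) = Rational(-2, 5) ≈ -0.40000)
Function('u')(a, s) = -5 (Function('u')(a, s) = Add(-3, -2) = -5)
Function('q')(Q) = 1 (Function('q')(Q) = Mul(Mul(2, Q), Pow(Mul(2, Q), -1)) = Mul(Mul(2, Q), Mul(Rational(1, 2), Pow(Q, -1))) = 1)
Function('V')(j) = Pow(Add(-5, j), 2) (Function('V')(j) = Pow(Add(j, -5), 2) = Pow(Add(-5, j), 2))
Mul(Mul(Function('q')(Function('A')(-2)), 22), Function('V')(Function('P')(z))) = Mul(Mul(1, 22), Pow(Add(-5, Rational(-2, 5)), 2)) = Mul(22, Pow(Rational(-27, 5), 2)) = Mul(22, Rational(729, 25)) = Rational(16038, 25)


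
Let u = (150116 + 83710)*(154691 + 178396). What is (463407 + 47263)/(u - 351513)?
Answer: 510670/77884049349 ≈ 6.5568e-6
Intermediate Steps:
u = 77884400862 (u = 233826*333087 = 77884400862)
(463407 + 47263)/(u - 351513) = (463407 + 47263)/(77884400862 - 351513) = 510670/77884049349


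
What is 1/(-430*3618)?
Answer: -1/1555740 ≈ -6.4278e-7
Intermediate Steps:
1/(-430*3618) = 1/(-1555740) = -1/1555740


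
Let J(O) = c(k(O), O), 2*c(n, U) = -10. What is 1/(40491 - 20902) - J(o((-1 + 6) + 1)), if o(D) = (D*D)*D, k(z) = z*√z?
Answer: 97946/19589 ≈ 5.0001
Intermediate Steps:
k(z) = z^(3/2)
c(n, U) = -5 (c(n, U) = (½)*(-10) = -5)
o(D) = D³ (o(D) = D²*D = D³)
J(O) = -5
1/(40491 - 20902) - J(o((-1 + 6) + 1)) = 1/(40491 - 20902) - 1*(-5) = 1/19589 + 5 = 97946/19589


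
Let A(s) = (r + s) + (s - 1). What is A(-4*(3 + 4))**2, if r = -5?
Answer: 3844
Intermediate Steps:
A(s) = -6 + 2*s (A(s) = (-5 + s) + (s - 1) = (-5 + s) + (-1 + s) = -6 + 2*s)
A(-4*(3 + 4))**2 = (-6 + 2*(-4*(3 + 4)))**2 = (-6 + 2*(-4*7))**2 = (-6 + 2*(-28))**2 = (-6 - 56)**2 = (-62)**2 = 3844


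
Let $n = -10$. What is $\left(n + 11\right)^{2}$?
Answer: $1$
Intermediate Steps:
$\left(n + 11\right)^{2} = \left(-10 + 11\right)^{2} = 1^{2} = 1$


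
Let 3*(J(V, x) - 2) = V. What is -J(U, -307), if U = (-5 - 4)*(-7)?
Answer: -23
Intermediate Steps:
U = 63 (U = -9*(-7) = 63)
J(V, x) = 2 + V/3
-J(U, -307) = -(2 + (⅓)*63) = -(2 + 21) = -1*23 = -23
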